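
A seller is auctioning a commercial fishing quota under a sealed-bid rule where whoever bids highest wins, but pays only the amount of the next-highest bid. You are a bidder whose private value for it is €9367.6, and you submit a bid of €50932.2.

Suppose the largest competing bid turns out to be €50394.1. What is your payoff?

Your bid €50932.2 exceeds the highest competing bid €50394.1, so you win.
In a second-price auction the winner pays the second-highest bid, €50394.1.
Payoff = value − price = €9367.6 − €50394.1 = −€41026.5.

−€41026.5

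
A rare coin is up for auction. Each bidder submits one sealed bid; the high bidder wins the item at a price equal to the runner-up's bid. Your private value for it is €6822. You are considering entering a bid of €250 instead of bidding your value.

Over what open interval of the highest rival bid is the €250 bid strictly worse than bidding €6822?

If the competing bid is below €250, both bids win at the same price — no difference.
If it is above €6822, both bids lose — no difference.
If it lies strictly between €250 and €6822, bidding your value wins at a price below your value (positive payoff) while bidding €250 loses (payoff 0).
So the deviation strictly hurts on the open interval (€250, €6822).

(€250, €6822)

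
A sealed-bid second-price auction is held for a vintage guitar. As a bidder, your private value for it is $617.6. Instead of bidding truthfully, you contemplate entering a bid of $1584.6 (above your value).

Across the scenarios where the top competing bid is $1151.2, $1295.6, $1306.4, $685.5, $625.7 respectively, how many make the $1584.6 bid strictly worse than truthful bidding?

5

The deviation hurts exactly when the highest competing bid lies strictly between $617.6 and $1584.6 — overbidding then wins at a price above your value.
$1151.2: inside the interval → strictly worse (loss $533.6).
$1295.6: inside the interval → strictly worse (loss $678).
$1306.4: inside the interval → strictly worse (loss $688.8).
$685.5: inside the interval → strictly worse (loss $67.9).
$625.7: inside the interval → strictly worse (loss $8.1).
Count: 5.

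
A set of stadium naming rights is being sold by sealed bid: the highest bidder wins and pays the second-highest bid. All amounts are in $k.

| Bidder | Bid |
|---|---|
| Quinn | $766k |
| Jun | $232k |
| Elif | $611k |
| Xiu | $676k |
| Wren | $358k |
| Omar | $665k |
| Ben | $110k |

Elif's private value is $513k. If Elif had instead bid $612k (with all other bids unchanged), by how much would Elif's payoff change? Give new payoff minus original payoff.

The highest bid among the other bidders is $766k; Elif's bid doesn't change that.
Original bid $611k: Elif is not highest (top rival bid is $766k); payoff $0k.
Alternative bid $612k: Elif is not highest (top rival bid is $766k); payoff $0k.
Change in payoff = $0k − ($0k) = $0k.

$0k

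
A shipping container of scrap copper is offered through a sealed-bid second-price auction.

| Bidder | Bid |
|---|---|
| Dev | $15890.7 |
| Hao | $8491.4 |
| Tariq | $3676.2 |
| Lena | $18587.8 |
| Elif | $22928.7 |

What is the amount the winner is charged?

Highest bid: Elif at $22928.7, so Elif wins.
Second-highest bid: Lena at $18587.8 — that is the price the winner pays.

$18587.8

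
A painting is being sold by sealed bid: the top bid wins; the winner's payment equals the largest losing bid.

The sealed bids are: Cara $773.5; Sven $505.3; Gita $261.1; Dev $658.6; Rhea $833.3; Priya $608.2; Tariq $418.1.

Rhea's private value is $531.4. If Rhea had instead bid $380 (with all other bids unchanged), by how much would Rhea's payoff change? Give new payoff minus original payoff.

$242.1

The highest bid among the other bidders is $773.5; Rhea's bid doesn't change that.
Original bid $833.3: Rhea is highest, pays the top rival bid $773.5; payoff $531.4 − $773.5 = −$242.1.
Alternative bid $380: Rhea is not highest (top rival bid is $773.5); payoff $0.
Change in payoff = $0 − (−$242.1) = $242.1.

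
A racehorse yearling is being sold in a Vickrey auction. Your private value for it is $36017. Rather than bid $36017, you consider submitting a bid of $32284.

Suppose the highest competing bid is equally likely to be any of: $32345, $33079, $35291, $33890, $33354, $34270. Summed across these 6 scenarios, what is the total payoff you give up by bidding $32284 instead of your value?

The deviation costs you only when the competing bid falls strictly between $32284 and $36017; elsewhere both bids give the same outcome.
$32345: truthful payoff $3672, deviation payoff $0 → loss $3672.
$33079: truthful payoff $2938, deviation payoff $0 → loss $2938.
$35291: truthful payoff $726, deviation payoff $0 → loss $726.
$33890: truthful payoff $2127, deviation payoff $0 → loss $2127.
$33354: truthful payoff $2663, deviation payoff $0 → loss $2663.
$34270: truthful payoff $1747, deviation payoff $0 → loss $1747.
Total loss = $3672 + $2938 + $726 + $2127 + $2663 + $1747 = $13873.

$13873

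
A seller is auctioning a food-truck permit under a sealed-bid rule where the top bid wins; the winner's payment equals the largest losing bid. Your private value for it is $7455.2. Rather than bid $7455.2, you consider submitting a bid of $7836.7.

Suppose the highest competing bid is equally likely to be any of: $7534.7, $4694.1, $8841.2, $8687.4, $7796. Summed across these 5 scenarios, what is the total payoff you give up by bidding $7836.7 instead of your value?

$420.3

The deviation costs you only when the competing bid falls strictly between $7455.2 and $7836.7; elsewhere both bids give the same outcome.
$7534.7: truthful payoff $0, deviation payoff −$79.5 → loss $79.5.
$4694.1: outcomes coincide → loss $0.
$8841.2: outcomes coincide → loss $0.
$8687.4: outcomes coincide → loss $0.
$7796: truthful payoff $0, deviation payoff −$340.8 → loss $340.8.
Total loss = $79.5 + $340.8 = $420.3.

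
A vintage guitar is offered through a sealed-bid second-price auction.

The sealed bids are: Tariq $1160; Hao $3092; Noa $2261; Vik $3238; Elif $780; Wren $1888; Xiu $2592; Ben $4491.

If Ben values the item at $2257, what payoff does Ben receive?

−$981

Highest bid: Ben at $4491, so Ben wins.
Second-highest bid: Vik at $3238 — that is the price the winner pays.
Ben's payoff = value − price = $2257 − $3238 = −$981.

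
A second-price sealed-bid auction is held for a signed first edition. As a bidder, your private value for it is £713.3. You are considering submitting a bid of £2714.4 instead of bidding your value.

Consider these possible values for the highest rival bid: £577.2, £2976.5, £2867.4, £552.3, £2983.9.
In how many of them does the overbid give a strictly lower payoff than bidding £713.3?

The deviation hurts exactly when the highest competing bid lies strictly between £713.3 and £2714.4 — overbidding then wins at a price above your value.
£577.2: below both → same outcome either way.
£2976.5: above both → same outcome either way.
£2867.4: above both → same outcome either way.
£552.3: below both → same outcome either way.
£2983.9: above both → same outcome either way.
Count: 0.

0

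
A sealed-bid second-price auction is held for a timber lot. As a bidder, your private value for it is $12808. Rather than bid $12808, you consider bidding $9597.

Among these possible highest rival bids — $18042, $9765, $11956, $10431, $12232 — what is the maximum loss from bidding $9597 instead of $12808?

$3043

$18042: same outcome either way → loss $0.
$9765: truthful gives $3043, deviation gives $0 → loss $3043.
$11956: truthful gives $852, deviation gives $0 → loss $852.
$10431: truthful gives $2377, deviation gives $0 → loss $2377.
$12232: truthful gives $576, deviation gives $0 → loss $576.
Maximum loss: $3043.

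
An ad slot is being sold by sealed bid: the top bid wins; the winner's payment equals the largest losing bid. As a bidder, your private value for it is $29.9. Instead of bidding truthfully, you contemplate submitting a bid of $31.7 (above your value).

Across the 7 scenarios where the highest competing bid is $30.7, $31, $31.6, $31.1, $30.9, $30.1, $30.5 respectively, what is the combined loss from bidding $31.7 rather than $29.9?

The deviation costs you only when the competing bid falls strictly between $29.9 and $31.7; elsewhere both bids give the same outcome.
$30.7: truthful payoff $0, deviation payoff −$0.8 → loss $0.8.
$31: truthful payoff $0, deviation payoff −$1.1 → loss $1.1.
$31.6: truthful payoff $0, deviation payoff −$1.7 → loss $1.7.
$31.1: truthful payoff $0, deviation payoff −$1.2 → loss $1.2.
$30.9: truthful payoff $0, deviation payoff −$1 → loss $1.
$30.1: truthful payoff $0, deviation payoff −$0.2 → loss $0.2.
$30.5: truthful payoff $0, deviation payoff −$0.6 → loss $0.6.
Total loss = $0.8 + $1.1 + $1.7 + $1.2 + $1 + $0.2 + $0.6 = $6.6.
Because the price is fixed by the runner-up's bid, deviating from your value can only change a good outcome into a bad one — never the reverse.

$6.6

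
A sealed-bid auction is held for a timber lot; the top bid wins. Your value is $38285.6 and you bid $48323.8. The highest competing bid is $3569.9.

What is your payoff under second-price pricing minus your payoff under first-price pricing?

You have the highest bid, so you win under either rule.
Second-price: pay $3569.9 → payoff $34715.7.
First-price: pay your own bid $48323.8 → payoff −$10038.2.
Difference = $34715.7 − (−$10038.2) = $44753.9.

$44753.9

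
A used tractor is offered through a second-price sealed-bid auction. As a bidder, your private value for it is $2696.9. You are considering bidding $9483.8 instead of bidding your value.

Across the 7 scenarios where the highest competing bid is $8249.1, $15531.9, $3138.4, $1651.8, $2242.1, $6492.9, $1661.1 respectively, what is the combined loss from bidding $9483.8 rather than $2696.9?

The deviation costs you only when the competing bid falls strictly between $2696.9 and $9483.8; elsewhere both bids give the same outcome.
$8249.1: truthful payoff $0, deviation payoff −$5552.2 → loss $5552.2.
$15531.9: outcomes coincide → loss $0.
$3138.4: truthful payoff $0, deviation payoff −$441.5 → loss $441.5.
$1651.8: outcomes coincide → loss $0.
$2242.1: outcomes coincide → loss $0.
$6492.9: truthful payoff $0, deviation payoff −$3796 → loss $3796.
$1661.1: outcomes coincide → loss $0.
Total loss = $5552.2 + $441.5 + $3796 = $9789.7.

$9789.7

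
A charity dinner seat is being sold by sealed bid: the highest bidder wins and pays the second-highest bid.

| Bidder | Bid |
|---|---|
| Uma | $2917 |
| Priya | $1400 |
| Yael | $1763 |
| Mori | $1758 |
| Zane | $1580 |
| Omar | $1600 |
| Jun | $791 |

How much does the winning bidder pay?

Highest bid: Uma at $2917, so Uma wins.
Second-highest bid: Yael at $1763 — that is the price the winner pays.

$1763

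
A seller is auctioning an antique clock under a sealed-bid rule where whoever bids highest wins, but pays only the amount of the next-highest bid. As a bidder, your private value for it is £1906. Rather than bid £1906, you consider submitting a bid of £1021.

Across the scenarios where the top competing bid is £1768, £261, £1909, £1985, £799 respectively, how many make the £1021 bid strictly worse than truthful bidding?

1

The deviation hurts exactly when the highest competing bid lies strictly between £1021 and £1906 — underbidding then forfeits a profitable win.
£1768: inside the interval → strictly worse (loss £138).
£261: below both → same outcome either way.
£1909: above both → same outcome either way.
£1985: above both → same outcome either way.
£799: below both → same outcome either way.
Count: 1.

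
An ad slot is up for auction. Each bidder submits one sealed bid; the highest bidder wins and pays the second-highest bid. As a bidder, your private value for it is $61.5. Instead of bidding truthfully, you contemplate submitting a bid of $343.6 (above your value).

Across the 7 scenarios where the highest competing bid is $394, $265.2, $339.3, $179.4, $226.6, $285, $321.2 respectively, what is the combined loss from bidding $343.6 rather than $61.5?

$1247.7

The deviation costs you only when the competing bid falls strictly between $61.5 and $343.6; elsewhere both bids give the same outcome.
$394: outcomes coincide → loss $0.
$265.2: truthful payoff $0, deviation payoff −$203.7 → loss $203.7.
$339.3: truthful payoff $0, deviation payoff −$277.8 → loss $277.8.
$179.4: truthful payoff $0, deviation payoff −$117.9 → loss $117.9.
$226.6: truthful payoff $0, deviation payoff −$165.1 → loss $165.1.
$285: truthful payoff $0, deviation payoff −$223.5 → loss $223.5.
$321.2: truthful payoff $0, deviation payoff −$259.7 → loss $259.7.
Total loss = $203.7 + $277.8 + $117.9 + $165.1 + $223.5 + $259.7 = $1247.7.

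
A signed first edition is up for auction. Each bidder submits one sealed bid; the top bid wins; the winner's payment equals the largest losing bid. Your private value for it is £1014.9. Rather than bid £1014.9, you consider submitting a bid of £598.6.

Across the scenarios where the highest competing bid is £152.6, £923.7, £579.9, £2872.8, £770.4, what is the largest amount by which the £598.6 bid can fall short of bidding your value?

£152.6: same outcome either way → loss £0.
£923.7: truthful gives £91.2, deviation gives £0 → loss £91.2.
£579.9: same outcome either way → loss £0.
£2872.8: same outcome either way → loss £0.
£770.4: truthful gives £244.5, deviation gives £0 → loss £244.5.
Maximum loss: £244.5.

£244.5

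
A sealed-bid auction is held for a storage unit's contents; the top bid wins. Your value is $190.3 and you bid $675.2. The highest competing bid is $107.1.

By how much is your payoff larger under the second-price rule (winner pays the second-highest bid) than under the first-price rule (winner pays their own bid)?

$568.1

You have the highest bid, so you win under either rule.
Second-price: pay $107.1 → payoff $83.2.
First-price: pay your own bid $675.2 → payoff −$484.9.
Difference = $83.2 − (−$484.9) = $568.1.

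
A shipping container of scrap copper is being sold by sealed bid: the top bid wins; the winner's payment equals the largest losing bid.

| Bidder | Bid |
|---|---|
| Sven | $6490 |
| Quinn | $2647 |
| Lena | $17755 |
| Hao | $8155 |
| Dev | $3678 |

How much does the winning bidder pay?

Highest bid: Lena at $17755, so Lena wins.
Second-highest bid: Hao at $8155 — that is the price the winner pays.

$8155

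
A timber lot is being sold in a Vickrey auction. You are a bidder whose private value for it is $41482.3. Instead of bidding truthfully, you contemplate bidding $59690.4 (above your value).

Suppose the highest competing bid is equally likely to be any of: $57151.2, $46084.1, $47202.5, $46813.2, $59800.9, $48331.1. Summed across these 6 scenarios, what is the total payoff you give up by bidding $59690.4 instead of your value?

The deviation costs you only when the competing bid falls strictly between $41482.3 and $59690.4; elsewhere both bids give the same outcome.
$57151.2: truthful payoff $0, deviation payoff −$15668.9 → loss $15668.9.
$46084.1: truthful payoff $0, deviation payoff −$4601.8 → loss $4601.8.
$47202.5: truthful payoff $0, deviation payoff −$5720.2 → loss $5720.2.
$46813.2: truthful payoff $0, deviation payoff −$5330.9 → loss $5330.9.
$59800.9: outcomes coincide → loss $0.
$48331.1: truthful payoff $0, deviation payoff −$6848.8 → loss $6848.8.
Total loss = $15668.9 + $4601.8 + $5720.2 + $5330.9 + $6848.8 = $38170.6.
In a second-price auction your bid sets only whether you win, not what you pay, so bidding your true value is weakly dominant.

$38170.6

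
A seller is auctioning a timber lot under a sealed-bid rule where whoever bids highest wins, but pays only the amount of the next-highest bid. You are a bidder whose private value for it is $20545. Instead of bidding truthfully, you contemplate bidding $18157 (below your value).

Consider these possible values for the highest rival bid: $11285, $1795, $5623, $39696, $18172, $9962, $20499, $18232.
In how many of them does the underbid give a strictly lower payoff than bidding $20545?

3

The deviation hurts exactly when the highest competing bid lies strictly between $18157 and $20545 — underbidding then forfeits a profitable win.
$11285: below both → same outcome either way.
$1795: below both → same outcome either way.
$5623: below both → same outcome either way.
$39696: above both → same outcome either way.
$18172: inside the interval → strictly worse (loss $2373).
$9962: below both → same outcome either way.
$20499: inside the interval → strictly worse (loss $46).
$18232: inside the interval → strictly worse (loss $2313).
Count: 3.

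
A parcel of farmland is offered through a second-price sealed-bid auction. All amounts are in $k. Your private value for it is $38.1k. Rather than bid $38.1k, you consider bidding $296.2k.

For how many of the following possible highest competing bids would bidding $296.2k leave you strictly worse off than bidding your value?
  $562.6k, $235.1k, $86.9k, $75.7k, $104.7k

The deviation hurts exactly when the highest competing bid lies strictly between $38.1k and $296.2k — overbidding then wins at a price above your value.
$562.6k: above both → same outcome either way.
$235.1k: inside the interval → strictly worse (loss $197k).
$86.9k: inside the interval → strictly worse (loss $48.8k).
$75.7k: inside the interval → strictly worse (loss $37.6k).
$104.7k: inside the interval → strictly worse (loss $66.6k).
Count: 4.

4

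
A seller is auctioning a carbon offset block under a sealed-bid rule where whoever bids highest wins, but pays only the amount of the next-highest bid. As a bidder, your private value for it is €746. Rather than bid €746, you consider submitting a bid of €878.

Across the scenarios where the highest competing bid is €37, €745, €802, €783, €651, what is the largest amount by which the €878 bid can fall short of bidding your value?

€56

€37: same outcome either way → loss €0.
€745: same outcome either way → loss €0.
€802: truthful gives €0, deviation gives −€56 → loss €56.
€783: truthful gives €0, deviation gives −€37 → loss €37.
€651: same outcome either way → loss €0.
Maximum loss: €56.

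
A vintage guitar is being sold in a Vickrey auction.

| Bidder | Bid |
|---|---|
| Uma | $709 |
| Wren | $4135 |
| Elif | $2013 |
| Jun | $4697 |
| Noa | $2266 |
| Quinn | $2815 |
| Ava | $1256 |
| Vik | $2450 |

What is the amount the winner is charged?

$4135

Highest bid: Jun at $4697, so Jun wins.
Second-highest bid: Wren at $4135 — that is the price the winner pays.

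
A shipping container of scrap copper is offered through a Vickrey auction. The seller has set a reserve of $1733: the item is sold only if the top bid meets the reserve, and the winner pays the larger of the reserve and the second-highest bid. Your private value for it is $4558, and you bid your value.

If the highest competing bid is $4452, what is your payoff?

Your bid $4558 is the highest and exceeds the reserve.
Price = max(second-highest bid, reserve) = max($4452, $1733) = $4452.
Payoff = $4558 − $4452 = $106.

$106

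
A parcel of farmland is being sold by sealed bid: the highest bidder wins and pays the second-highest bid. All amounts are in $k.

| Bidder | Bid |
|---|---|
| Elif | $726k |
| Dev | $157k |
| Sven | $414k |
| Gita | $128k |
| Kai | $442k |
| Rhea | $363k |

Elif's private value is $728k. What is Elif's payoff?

Highest bid: Elif at $726k, so Elif wins.
Second-highest bid: Kai at $442k — that is the price the winner pays.
Elif's payoff = value − price = $728k − $442k = $286k.

$286k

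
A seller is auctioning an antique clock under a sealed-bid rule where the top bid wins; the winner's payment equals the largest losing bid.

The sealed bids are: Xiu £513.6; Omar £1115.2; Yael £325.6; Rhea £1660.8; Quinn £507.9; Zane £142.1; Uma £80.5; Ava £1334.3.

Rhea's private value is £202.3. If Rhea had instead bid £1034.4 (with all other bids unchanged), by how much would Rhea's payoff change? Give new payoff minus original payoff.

The highest bid among the other bidders is £1334.3; Rhea's bid doesn't change that.
Original bid £1660.8: Rhea is highest, pays the top rival bid £1334.3; payoff £202.3 − £1334.3 = −£1132.
Alternative bid £1034.4: Rhea is not highest (top rival bid is £1334.3); payoff £0.
Change in payoff = £0 − (−£1132) = £1132.

£1132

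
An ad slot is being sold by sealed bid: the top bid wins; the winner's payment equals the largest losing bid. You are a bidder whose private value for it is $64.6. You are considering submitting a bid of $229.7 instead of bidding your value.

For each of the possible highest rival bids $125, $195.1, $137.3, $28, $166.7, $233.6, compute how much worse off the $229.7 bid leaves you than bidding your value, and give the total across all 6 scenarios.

The deviation costs you only when the competing bid falls strictly between $64.6 and $229.7; elsewhere both bids give the same outcome.
$125: truthful payoff $0, deviation payoff −$60.4 → loss $60.4.
$195.1: truthful payoff $0, deviation payoff −$130.5 → loss $130.5.
$137.3: truthful payoff $0, deviation payoff −$72.7 → loss $72.7.
$28: outcomes coincide → loss $0.
$166.7: truthful payoff $0, deviation payoff −$102.1 → loss $102.1.
$233.6: outcomes coincide → loss $0.
Total loss = $60.4 + $130.5 + $72.7 + $102.1 = $365.7.

$365.7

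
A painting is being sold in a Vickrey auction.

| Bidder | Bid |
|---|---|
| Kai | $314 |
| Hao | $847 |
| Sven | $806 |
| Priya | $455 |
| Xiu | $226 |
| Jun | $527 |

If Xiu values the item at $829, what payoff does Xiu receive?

$0

Highest bid: Hao at $847, so Hao wins.
Second-highest bid: Sven at $806 — that is the price the winner pays.
Xiu did not win, so Xiu pays nothing and receives nothing: payoff $0.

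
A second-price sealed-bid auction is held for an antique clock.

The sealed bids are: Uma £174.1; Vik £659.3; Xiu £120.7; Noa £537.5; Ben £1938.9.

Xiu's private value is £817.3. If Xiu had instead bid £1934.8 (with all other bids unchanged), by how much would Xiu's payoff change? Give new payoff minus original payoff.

The highest bid among the other bidders is £1938.9; Xiu's bid doesn't change that.
Original bid £120.7: Xiu is not highest (top rival bid is £1938.9); payoff £0.
Alternative bid £1934.8: Xiu is not highest (top rival bid is £1938.9); payoff £0.
Change in payoff = £0 − (£0) = £0.

£0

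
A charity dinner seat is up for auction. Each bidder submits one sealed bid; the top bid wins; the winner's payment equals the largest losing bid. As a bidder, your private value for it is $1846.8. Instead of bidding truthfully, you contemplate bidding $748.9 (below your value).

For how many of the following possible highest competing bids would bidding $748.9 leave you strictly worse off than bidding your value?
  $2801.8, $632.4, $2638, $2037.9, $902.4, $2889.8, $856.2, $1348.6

3

The deviation hurts exactly when the highest competing bid lies strictly between $748.9 and $1846.8 — underbidding then forfeits a profitable win.
$2801.8: above both → same outcome either way.
$632.4: below both → same outcome either way.
$2638: above both → same outcome either way.
$2037.9: above both → same outcome either way.
$902.4: inside the interval → strictly worse (loss $944.4).
$2889.8: above both → same outcome either way.
$856.2: inside the interval → strictly worse (loss $990.6).
$1348.6: inside the interval → strictly worse (loss $498.2).
Count: 3.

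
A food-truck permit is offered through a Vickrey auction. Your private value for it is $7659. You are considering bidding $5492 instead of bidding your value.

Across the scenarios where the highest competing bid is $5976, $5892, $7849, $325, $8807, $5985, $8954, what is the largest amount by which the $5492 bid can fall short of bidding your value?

$5976: truthful gives $1683, deviation gives $0 → loss $1683.
$5892: truthful gives $1767, deviation gives $0 → loss $1767.
$7849: same outcome either way → loss $0.
$325: same outcome either way → loss $0.
$8807: same outcome either way → loss $0.
$5985: truthful gives $1674, deviation gives $0 → loss $1674.
$8954: same outcome either way → loss $0.
Maximum loss: $1767.

$1767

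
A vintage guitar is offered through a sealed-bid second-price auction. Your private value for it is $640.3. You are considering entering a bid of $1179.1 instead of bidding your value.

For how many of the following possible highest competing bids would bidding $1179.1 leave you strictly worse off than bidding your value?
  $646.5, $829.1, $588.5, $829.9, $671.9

4

The deviation hurts exactly when the highest competing bid lies strictly between $640.3 and $1179.1 — overbidding then wins at a price above your value.
$646.5: inside the interval → strictly worse (loss $6.2).
$829.1: inside the interval → strictly worse (loss $188.8).
$588.5: below both → same outcome either way.
$829.9: inside the interval → strictly worse (loss $189.6).
$671.9: inside the interval → strictly worse (loss $31.6).
Count: 4.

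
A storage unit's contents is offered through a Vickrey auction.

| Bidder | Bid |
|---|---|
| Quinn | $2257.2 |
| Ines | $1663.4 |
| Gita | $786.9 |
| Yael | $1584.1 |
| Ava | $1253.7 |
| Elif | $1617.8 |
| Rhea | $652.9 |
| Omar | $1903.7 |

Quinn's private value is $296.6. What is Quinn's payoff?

−$1607.1

Highest bid: Quinn at $2257.2, so Quinn wins.
Second-highest bid: Omar at $1903.7 — that is the price the winner pays.
Quinn's payoff = value − price = $296.6 − $1903.7 = −$1607.1.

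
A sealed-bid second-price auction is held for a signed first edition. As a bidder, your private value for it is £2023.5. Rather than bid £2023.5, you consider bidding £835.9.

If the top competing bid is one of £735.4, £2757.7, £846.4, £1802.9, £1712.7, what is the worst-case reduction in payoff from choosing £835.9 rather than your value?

£735.4: same outcome either way → loss £0.
£2757.7: same outcome either way → loss £0.
£846.4: truthful gives £1177.1, deviation gives £0 → loss £1177.1.
£1802.9: truthful gives £220.6, deviation gives £0 → loss £220.6.
£1712.7: truthful gives £310.8, deviation gives £0 → loss £310.8.
Maximum loss: £1177.1.

£1177.1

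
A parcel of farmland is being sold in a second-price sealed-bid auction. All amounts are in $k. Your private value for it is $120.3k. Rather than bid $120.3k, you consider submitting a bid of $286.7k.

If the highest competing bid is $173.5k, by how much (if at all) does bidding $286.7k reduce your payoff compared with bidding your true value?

$53.2k

Bidding your value $120.3k: you lose (since $120.3k < $173.5k). Payoff $0k.
Bidding $286.7k: you win and pay $173.5k. Payoff $120.3k − $173.5k = −$53.2k.
The competing bid $173.5k lies between your value and your inflated bid, so overbidding wins an item priced above your value.
Loss from deviating = $0k − (−$53.2k) = $53.2k.
Because the price is fixed by the runner-up's bid, deviating from your value can only change a good outcome into a bad one — never the reverse.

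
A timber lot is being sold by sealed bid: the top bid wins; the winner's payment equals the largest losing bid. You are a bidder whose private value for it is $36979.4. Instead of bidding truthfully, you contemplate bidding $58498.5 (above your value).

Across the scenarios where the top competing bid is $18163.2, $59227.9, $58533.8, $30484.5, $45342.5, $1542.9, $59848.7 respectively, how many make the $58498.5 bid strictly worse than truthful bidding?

1

The deviation hurts exactly when the highest competing bid lies strictly between $36979.4 and $58498.5 — overbidding then wins at a price above your value.
$18163.2: below both → same outcome either way.
$59227.9: above both → same outcome either way.
$58533.8: above both → same outcome either way.
$30484.5: below both → same outcome either way.
$45342.5: inside the interval → strictly worse (loss $8363.1).
$1542.9: below both → same outcome either way.
$59848.7: above both → same outcome either way.
Count: 1.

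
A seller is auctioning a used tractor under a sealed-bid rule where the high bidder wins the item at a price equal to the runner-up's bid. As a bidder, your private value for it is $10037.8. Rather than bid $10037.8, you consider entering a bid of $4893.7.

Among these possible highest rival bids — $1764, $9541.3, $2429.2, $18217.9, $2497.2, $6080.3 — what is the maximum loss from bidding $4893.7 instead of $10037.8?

$3957.5

$1764: same outcome either way → loss $0.
$9541.3: truthful gives $496.5, deviation gives $0 → loss $496.5.
$2429.2: same outcome either way → loss $0.
$18217.9: same outcome either way → loss $0.
$2497.2: same outcome either way → loss $0.
$6080.3: truthful gives $3957.5, deviation gives $0 → loss $3957.5.
Maximum loss: $3957.5.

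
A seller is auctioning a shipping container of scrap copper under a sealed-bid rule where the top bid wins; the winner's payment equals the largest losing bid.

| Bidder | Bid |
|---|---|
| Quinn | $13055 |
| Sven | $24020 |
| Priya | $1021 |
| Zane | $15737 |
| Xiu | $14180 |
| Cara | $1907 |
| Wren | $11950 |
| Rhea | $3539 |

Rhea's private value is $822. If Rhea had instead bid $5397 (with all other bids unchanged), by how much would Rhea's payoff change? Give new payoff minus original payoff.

The highest bid among the other bidders is $24020; Rhea's bid doesn't change that.
Original bid $3539: Rhea is not highest (top rival bid is $24020); payoff $0.
Alternative bid $5397: Rhea is not highest (top rival bid is $24020); payoff $0.
Change in payoff = $0 − ($0) = $0.

$0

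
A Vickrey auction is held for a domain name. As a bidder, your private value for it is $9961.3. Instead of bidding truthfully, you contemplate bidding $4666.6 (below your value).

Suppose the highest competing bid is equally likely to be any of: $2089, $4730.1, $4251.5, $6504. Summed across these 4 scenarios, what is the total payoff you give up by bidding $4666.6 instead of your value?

$8688.5

The deviation costs you only when the competing bid falls strictly between $4666.6 and $9961.3; elsewhere both bids give the same outcome.
$2089: outcomes coincide → loss $0.
$4730.1: truthful payoff $5231.2, deviation payoff $0 → loss $5231.2.
$4251.5: outcomes coincide → loss $0.
$6504: truthful payoff $3457.3, deviation payoff $0 → loss $3457.3.
Total loss = $5231.2 + $3457.3 = $8688.5.
Truthful bidding weakly dominates here: raising your bid can only win items priced above your value, and lowering it can only forfeit items priced below.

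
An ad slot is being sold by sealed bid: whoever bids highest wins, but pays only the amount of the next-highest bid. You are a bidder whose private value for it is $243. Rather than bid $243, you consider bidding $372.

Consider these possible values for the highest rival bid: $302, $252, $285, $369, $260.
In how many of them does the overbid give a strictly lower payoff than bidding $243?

5

The deviation hurts exactly when the highest competing bid lies strictly between $243 and $372 — overbidding then wins at a price above your value.
$302: inside the interval → strictly worse (loss $59).
$252: inside the interval → strictly worse (loss $9).
$285: inside the interval → strictly worse (loss $42).
$369: inside the interval → strictly worse (loss $126).
$260: inside the interval → strictly worse (loss $17).
Count: 5.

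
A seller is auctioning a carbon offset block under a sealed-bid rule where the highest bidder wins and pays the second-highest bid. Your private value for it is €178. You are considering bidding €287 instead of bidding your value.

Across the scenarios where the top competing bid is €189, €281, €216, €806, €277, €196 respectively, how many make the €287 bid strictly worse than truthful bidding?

5

The deviation hurts exactly when the highest competing bid lies strictly between €178 and €287 — overbidding then wins at a price above your value.
€189: inside the interval → strictly worse (loss €11).
€281: inside the interval → strictly worse (loss €103).
€216: inside the interval → strictly worse (loss €38).
€806: above both → same outcome either way.
€277: inside the interval → strictly worse (loss €99).
€196: inside the interval → strictly worse (loss €18).
Count: 5.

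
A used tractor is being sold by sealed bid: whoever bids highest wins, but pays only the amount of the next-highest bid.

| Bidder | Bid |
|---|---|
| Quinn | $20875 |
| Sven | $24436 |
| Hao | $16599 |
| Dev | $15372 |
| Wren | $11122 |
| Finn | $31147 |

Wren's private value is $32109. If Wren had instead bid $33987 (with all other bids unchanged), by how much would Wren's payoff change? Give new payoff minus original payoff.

$962

The highest bid among the other bidders is $31147; Wren's bid doesn't change that.
Original bid $11122: Wren is not highest (top rival bid is $31147); payoff $0.
Alternative bid $33987: Wren is highest, pays the top rival bid $31147; payoff $32109 − $31147 = $962.
Change in payoff = $962 − ($0) = $962.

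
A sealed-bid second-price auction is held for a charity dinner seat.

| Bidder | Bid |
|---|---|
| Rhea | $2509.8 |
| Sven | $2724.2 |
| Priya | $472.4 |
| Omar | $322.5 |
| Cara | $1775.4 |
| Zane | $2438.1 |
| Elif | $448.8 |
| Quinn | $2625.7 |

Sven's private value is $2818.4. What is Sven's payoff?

Highest bid: Sven at $2724.2, so Sven wins.
Second-highest bid: Quinn at $2625.7 — that is the price the winner pays.
Sven's payoff = value − price = $2818.4 − $2625.7 = $192.7.

$192.7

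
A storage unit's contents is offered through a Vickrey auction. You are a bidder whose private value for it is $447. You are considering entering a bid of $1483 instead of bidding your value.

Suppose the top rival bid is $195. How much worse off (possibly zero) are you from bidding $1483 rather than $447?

$0

Bidding your value $447: you win (since $447 > $195) and pay $195. Payoff $252.
Bidding $1483: you win and pay $195. Payoff $447 − $195 = $252.
Difference = $252 − $252 = $0; both bids lead to the same outcome because the competing bid is below both your value and your alternative bid.
In a second-price auction your bid sets only whether you win, not what you pay, so bidding your true value is weakly dominant.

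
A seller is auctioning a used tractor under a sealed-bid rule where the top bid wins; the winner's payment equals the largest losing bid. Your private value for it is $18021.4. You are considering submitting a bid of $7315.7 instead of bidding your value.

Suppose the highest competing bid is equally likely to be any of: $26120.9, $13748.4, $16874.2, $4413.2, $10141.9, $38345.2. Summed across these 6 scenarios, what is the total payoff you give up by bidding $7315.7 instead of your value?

The deviation costs you only when the competing bid falls strictly between $7315.7 and $18021.4; elsewhere both bids give the same outcome.
$26120.9: outcomes coincide → loss $0.
$13748.4: truthful payoff $4273, deviation payoff $0 → loss $4273.
$16874.2: truthful payoff $1147.2, deviation payoff $0 → loss $1147.2.
$4413.2: outcomes coincide → loss $0.
$10141.9: truthful payoff $7879.5, deviation payoff $0 → loss $7879.5.
$38345.2: outcomes coincide → loss $0.
Total loss = $4273 + $1147.2 + $7879.5 = $13299.7.
Because the price is fixed by the runner-up's bid, deviating from your value can only change a good outcome into a bad one — never the reverse.

$13299.7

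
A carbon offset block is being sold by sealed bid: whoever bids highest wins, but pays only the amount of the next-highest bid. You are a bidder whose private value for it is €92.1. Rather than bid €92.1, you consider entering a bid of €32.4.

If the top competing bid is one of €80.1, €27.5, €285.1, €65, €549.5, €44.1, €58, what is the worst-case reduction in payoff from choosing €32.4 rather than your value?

€48

€80.1: truthful gives €12, deviation gives €0 → loss €12.
€27.5: same outcome either way → loss €0.
€285.1: same outcome either way → loss €0.
€65: truthful gives €27.1, deviation gives €0 → loss €27.1.
€549.5: same outcome either way → loss €0.
€44.1: truthful gives €48, deviation gives €0 → loss €48.
€58: truthful gives €34.1, deviation gives €0 → loss €34.1.
Maximum loss: €48.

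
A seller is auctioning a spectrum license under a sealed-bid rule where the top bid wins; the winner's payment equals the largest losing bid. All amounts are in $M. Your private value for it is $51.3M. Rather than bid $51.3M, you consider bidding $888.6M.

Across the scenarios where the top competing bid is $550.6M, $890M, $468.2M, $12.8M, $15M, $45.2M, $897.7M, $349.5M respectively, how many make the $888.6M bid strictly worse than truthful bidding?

3

The deviation hurts exactly when the highest competing bid lies strictly between $51.3M and $888.6M — overbidding then wins at a price above your value.
$550.6M: inside the interval → strictly worse (loss $499.3M).
$890M: above both → same outcome either way.
$468.2M: inside the interval → strictly worse (loss $416.9M).
$12.8M: below both → same outcome either way.
$15M: below both → same outcome either way.
$45.2M: below both → same outcome either way.
$897.7M: above both → same outcome either way.
$349.5M: inside the interval → strictly worse (loss $298.2M).
Count: 3.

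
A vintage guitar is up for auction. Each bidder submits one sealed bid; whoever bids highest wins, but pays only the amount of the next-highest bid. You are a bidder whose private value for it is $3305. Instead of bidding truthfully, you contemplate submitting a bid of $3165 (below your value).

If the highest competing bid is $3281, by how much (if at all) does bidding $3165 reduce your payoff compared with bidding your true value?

Bidding your value $3305: you win (since $3305 > $3281) and pay $3281. Payoff $24.
Bidding $3165: you lose. Payoff $0.
The competing bid $3281 lies between your shaded bid and your value, so underbidding forfeits an item you could have won at a profitable price.
Loss from deviating = $24 − ($0) = $24.

$24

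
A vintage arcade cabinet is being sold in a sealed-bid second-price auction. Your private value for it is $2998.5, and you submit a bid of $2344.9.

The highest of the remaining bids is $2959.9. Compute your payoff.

Your bid $2344.9 is below the highest competing bid $2959.9, so you lose.
A losing bidder pays nothing and receives nothing: payoff = $0.

$0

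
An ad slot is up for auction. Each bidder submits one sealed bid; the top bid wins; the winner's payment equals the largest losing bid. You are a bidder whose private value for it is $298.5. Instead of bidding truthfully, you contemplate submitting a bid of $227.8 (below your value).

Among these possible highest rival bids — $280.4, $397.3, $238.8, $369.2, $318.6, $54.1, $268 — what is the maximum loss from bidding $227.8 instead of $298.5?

$59.7

$280.4: truthful gives $18.1, deviation gives $0 → loss $18.1.
$397.3: same outcome either way → loss $0.
$238.8: truthful gives $59.7, deviation gives $0 → loss $59.7.
$369.2: same outcome either way → loss $0.
$318.6: same outcome either way → loss $0.
$54.1: same outcome either way → loss $0.
$268: truthful gives $30.5, deviation gives $0 → loss $30.5.
Maximum loss: $59.7.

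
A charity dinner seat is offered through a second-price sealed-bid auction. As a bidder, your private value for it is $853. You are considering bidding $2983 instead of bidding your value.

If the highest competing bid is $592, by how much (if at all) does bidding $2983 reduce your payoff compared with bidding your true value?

Bidding your value $853: you win (since $853 > $592) and pay $592. Payoff $261.
Bidding $2983: you win and pay $592. Payoff $853 − $592 = $261.
Difference = $261 − $261 = $0; both bids lead to the same outcome because the competing bid is below both your value and your alternative bid.

$0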